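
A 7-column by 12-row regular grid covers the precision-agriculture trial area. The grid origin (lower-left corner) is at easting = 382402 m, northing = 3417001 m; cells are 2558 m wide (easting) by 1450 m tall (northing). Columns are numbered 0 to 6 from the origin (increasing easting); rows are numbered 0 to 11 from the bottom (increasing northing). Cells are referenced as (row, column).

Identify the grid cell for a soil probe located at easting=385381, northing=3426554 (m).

Column index: ⌊(385381 − 382402) / 2558⌋ = ⌊1.165⌋ = 1
Row offset from origin: ⌊(3426554 − 3417001) / 1450⌋ = ⌊6.588⌋ = 6 → row 6

(6, 1)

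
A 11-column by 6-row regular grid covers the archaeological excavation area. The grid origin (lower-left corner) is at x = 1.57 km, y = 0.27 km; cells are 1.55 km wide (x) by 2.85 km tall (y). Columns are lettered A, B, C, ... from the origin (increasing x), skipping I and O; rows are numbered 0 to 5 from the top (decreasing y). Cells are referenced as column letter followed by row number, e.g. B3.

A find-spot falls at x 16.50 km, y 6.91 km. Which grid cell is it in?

K3

Column index: ⌊(16.50 − 1.57) / 1.55⌋ = ⌊9.632⌋ = 9 → column K
Row offset from origin: ⌊(6.91 − 0.27) / 2.85⌋ = ⌊2.330⌋ = 2 → row 3 (counted from top)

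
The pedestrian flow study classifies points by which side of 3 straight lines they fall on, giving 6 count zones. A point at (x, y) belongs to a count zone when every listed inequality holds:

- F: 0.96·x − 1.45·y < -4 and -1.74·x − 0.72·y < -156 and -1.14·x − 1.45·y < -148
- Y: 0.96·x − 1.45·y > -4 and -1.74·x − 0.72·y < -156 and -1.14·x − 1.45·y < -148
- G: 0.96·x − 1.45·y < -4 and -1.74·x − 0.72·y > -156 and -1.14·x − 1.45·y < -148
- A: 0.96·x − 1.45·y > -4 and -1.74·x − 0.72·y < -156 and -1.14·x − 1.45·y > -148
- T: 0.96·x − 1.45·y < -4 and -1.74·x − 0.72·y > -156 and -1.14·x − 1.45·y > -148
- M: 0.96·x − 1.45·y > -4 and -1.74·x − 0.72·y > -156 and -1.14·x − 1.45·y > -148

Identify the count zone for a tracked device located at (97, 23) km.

A

0.96·97 − 1.45·23 = 59.770, which is > -4
-1.74·97 − 0.72·23 = -185.340, which is < -156
-1.14·97 − 1.45·23 = -143.930, which is > -148
This sign pattern matches A.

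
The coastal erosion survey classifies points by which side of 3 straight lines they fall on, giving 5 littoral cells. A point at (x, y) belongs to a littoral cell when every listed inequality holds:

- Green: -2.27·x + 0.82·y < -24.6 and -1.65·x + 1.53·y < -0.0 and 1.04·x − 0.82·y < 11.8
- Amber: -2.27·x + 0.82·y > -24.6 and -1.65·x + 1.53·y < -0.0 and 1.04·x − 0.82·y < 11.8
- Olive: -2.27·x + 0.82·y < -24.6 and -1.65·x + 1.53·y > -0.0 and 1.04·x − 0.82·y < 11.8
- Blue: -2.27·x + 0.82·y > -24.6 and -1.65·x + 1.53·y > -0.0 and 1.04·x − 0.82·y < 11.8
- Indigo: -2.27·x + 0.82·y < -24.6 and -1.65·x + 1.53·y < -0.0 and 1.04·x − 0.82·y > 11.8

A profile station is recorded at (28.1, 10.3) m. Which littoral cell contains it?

Indigo

-2.27·28.1 + 0.82·10.3 = -55.341, which is < -24.6
-1.65·28.1 + 1.53·10.3 = -30.606, which is < -0.0
1.04·28.1 − 0.82·10.3 = 20.778, which is > 11.8
This sign pattern matches Indigo.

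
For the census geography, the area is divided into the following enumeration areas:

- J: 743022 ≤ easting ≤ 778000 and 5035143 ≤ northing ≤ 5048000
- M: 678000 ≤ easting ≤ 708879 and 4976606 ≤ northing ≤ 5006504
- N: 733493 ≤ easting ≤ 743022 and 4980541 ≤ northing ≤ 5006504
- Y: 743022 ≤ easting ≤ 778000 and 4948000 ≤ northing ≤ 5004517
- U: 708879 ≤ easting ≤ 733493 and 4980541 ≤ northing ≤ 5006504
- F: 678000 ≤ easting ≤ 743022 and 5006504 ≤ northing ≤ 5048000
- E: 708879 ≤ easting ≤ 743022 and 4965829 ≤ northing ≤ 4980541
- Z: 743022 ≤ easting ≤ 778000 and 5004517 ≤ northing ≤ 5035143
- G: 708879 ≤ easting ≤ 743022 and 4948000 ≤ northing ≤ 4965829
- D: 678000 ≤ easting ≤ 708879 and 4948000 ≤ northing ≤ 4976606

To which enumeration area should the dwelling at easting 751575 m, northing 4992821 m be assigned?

The point has easting = 751575 and northing = 4992821.
Only Y satisfies 743022 ≤ easting ≤ 778000 and 4948000 ≤ northing ≤ 5004517.

Y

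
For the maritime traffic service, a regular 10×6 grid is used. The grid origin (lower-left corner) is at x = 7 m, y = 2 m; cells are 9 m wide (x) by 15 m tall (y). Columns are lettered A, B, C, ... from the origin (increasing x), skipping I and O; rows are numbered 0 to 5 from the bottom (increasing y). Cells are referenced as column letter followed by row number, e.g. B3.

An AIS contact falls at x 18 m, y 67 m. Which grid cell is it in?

B4

Column index: ⌊(18 − 7) / 9⌋ = ⌊1.222⌋ = 1 → column B
Row offset from origin: ⌊(67 − 2) / 15⌋ = ⌊4.333⌋ = 4 → row 4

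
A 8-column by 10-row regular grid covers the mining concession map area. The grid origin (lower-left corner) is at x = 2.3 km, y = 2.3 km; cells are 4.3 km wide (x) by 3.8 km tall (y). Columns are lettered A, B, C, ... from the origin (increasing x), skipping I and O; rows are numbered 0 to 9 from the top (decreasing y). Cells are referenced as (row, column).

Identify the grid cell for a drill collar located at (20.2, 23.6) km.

Column index: ⌊(20.2 − 2.3) / 4.3⌋ = ⌊4.163⌋ = 4 → column E
Row offset from origin: ⌊(23.6 − 2.3) / 3.8⌋ = ⌊5.605⌋ = 5 → row 4 (counted from top)

(4, E)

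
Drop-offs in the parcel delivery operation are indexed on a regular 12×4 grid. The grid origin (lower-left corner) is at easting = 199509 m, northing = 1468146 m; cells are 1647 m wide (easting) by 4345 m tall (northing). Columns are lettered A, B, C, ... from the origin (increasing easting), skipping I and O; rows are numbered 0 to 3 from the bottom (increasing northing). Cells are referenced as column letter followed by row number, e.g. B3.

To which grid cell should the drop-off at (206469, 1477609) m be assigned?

Column index: ⌊(206469 − 199509) / 1647⌋ = ⌊4.226⌋ = 4 → column E
Row offset from origin: ⌊(1477609 − 1468146) / 4345⌋ = ⌊2.178⌋ = 2 → row 2

E2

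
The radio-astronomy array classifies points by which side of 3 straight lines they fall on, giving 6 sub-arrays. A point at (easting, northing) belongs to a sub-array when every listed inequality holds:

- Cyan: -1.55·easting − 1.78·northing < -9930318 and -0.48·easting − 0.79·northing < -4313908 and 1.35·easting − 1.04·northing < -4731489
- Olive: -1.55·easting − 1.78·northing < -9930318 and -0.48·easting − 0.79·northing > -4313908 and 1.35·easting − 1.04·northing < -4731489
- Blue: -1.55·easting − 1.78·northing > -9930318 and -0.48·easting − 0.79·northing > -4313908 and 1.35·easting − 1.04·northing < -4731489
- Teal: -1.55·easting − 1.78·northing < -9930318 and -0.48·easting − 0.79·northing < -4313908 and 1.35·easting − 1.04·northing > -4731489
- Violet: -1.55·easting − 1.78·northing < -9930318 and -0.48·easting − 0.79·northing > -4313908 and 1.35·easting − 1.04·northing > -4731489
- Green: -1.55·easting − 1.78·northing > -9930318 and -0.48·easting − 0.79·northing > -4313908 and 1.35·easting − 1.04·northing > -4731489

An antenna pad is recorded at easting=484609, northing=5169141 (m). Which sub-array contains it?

Teal

-1.55·484609 − 1.78·5169141 = -9952214.930, which is < -9930318
-0.48·484609 − 0.79·5169141 = -4316233.710, which is < -4313908
1.35·484609 − 1.04·5169141 = -4721684.490, which is > -4731489
This sign pattern matches Teal.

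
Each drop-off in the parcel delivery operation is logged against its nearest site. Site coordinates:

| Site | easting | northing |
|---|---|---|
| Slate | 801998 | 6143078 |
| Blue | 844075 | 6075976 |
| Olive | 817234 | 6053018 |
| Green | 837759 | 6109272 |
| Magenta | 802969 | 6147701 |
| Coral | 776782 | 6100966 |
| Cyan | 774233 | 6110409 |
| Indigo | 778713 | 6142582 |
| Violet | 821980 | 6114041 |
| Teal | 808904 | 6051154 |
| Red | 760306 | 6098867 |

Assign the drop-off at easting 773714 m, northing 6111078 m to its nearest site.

Squared distances to each site:
Slate: 1823984656.000; Blue: 6182820725.000; Olive: 5264954000.000; Green: 4105023661.000; Magenta: 2197099154.000; Coral: 111665168.000; Cyan: 716922.000; Indigo: 1017492017.000; Violet: 2338386125.000; Teal: 4829221876.000; Red: 328882985.000.
Minimum at Cyan.

Cyan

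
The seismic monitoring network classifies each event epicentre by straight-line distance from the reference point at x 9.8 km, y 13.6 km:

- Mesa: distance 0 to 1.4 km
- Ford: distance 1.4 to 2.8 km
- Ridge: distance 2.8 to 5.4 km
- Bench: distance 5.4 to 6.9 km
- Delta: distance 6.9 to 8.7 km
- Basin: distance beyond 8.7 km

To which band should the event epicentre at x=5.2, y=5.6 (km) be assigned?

Basin

Distance = √((5.2−9.8)² + (5.6−13.6)²) = √(21.160 + 64.000) = 9.228 km.
8.7 ≤ 9.228 < ∞ → Basin.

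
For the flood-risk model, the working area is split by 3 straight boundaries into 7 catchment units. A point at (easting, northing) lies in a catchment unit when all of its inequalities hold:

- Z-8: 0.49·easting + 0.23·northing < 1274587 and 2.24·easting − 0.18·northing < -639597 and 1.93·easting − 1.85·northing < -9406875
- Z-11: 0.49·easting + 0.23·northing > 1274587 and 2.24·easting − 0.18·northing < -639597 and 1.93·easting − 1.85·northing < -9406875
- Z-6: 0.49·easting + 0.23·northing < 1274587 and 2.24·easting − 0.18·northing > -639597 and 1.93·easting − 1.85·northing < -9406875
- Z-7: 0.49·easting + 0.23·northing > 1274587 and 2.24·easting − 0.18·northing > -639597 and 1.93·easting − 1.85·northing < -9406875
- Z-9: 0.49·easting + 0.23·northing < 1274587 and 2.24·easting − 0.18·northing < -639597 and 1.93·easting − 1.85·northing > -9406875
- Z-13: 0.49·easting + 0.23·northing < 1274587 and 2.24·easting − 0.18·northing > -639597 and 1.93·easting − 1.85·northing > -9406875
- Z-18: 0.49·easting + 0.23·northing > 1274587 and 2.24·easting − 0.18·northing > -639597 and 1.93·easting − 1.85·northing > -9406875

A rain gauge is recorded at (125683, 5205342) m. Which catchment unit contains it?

0.49·125683 + 0.23·5205342 = 1258813.330, which is < 1274587
2.24·125683 − 0.18·5205342 = -655431.640, which is < -639597
1.93·125683 − 1.85·5205342 = -9387314.510, which is > -9406875
This sign pattern matches Z-9.

Z-9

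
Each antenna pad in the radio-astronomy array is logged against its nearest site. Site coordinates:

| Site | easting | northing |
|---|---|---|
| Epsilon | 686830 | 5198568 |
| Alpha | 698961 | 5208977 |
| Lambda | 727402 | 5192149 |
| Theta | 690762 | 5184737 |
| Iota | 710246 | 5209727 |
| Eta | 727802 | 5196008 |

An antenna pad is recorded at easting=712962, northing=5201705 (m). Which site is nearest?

Squared distances to each site:
Epsilon: 692722193.000; Alpha: 248909985.000; Lambda: 299830736.000; Theta: 780753024.000; Iota: 71729140.000; Eta: 252681409.000.
Minimum at Iota.

Iota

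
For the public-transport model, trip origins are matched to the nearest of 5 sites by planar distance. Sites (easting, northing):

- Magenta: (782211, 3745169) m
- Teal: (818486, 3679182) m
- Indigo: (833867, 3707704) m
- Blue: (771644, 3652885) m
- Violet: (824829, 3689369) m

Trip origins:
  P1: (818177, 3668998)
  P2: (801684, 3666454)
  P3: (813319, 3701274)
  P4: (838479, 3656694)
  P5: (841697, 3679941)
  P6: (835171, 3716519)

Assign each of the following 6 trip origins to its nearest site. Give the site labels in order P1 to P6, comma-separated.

Teal, Teal, Violet, Teal, Violet, Indigo

P1 → Teal (d²=103809337.00)
P2 → Teal (d²=444309188.00)
P3 → Violet (d²=274209125.00)
P4 → Teal (d²=905430193.00)
P5 → Violet (d²=373416608.00)
P6 → Indigo (d²=79404641.00)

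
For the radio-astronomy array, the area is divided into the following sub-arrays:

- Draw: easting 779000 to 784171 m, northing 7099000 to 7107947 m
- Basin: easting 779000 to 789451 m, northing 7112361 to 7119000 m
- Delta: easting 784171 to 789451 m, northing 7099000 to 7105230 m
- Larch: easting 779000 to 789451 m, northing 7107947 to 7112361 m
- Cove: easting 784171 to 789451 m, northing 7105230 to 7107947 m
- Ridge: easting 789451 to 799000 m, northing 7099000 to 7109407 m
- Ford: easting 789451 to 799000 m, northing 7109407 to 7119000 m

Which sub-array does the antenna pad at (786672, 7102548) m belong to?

Delta

The point has easting = 786672 and northing = 7102548.
Only Delta satisfies 784171 ≤ easting ≤ 789451 and 7099000 ≤ northing ≤ 7105230.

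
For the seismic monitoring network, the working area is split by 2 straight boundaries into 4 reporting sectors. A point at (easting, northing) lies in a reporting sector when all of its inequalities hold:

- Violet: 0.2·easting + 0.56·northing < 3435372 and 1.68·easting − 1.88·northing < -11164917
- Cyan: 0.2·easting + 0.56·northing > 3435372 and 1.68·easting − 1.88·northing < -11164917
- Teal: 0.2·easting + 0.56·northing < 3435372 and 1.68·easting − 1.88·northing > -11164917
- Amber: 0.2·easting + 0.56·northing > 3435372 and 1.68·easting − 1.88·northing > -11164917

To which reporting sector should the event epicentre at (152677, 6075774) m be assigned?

0.2·152677 + 0.56·6075774 = 3432968.840, which is < 3435372
1.68·152677 − 1.88·6075774 = -11165957.760, which is < -11164917
This sign pattern matches Violet.

Violet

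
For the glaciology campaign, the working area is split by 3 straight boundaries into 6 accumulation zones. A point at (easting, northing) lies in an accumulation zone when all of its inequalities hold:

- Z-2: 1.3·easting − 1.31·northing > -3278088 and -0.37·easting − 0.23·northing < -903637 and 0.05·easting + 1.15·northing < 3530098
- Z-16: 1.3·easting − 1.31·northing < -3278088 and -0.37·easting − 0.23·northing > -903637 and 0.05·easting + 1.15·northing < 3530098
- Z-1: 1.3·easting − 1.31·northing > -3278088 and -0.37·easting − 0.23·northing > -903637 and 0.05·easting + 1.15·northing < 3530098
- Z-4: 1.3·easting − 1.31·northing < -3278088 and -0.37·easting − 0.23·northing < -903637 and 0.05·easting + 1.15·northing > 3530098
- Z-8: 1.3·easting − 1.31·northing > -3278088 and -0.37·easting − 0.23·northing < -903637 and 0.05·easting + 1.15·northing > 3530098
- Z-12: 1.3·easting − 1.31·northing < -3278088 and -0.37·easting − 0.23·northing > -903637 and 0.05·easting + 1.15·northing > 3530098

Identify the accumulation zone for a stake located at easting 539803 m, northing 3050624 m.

1.3·539803 − 1.31·3050624 = -3294573.540, which is < -3278088
-0.37·539803 − 0.23·3050624 = -901370.630, which is > -903637
0.05·539803 + 1.15·3050624 = 3535207.750, which is > 3530098
This sign pattern matches Z-12.

Z-12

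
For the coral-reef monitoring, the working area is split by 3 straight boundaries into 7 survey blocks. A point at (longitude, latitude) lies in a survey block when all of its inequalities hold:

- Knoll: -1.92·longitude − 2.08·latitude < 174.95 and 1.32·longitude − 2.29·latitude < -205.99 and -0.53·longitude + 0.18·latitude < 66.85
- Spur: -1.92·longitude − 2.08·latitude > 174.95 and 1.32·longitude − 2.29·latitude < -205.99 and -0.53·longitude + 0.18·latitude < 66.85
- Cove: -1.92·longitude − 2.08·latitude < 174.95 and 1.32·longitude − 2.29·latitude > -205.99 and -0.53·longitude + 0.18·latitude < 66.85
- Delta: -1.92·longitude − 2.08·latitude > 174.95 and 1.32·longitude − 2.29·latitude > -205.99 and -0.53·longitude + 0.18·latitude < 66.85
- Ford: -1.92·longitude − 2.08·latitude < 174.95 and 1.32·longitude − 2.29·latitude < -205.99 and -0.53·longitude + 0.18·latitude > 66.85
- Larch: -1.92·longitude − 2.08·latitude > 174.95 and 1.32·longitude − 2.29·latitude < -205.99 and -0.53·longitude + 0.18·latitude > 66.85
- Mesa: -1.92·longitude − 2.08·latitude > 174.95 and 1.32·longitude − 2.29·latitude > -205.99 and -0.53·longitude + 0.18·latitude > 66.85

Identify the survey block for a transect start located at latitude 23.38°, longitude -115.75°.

-1.92·-115.75 − 2.08·23.38 = 173.610, which is < 174.95
1.32·-115.75 − 2.29·23.38 = -206.330, which is < -205.99
-0.53·-115.75 + 0.18·23.38 = 65.556, which is < 66.85
This sign pattern matches Knoll.

Knoll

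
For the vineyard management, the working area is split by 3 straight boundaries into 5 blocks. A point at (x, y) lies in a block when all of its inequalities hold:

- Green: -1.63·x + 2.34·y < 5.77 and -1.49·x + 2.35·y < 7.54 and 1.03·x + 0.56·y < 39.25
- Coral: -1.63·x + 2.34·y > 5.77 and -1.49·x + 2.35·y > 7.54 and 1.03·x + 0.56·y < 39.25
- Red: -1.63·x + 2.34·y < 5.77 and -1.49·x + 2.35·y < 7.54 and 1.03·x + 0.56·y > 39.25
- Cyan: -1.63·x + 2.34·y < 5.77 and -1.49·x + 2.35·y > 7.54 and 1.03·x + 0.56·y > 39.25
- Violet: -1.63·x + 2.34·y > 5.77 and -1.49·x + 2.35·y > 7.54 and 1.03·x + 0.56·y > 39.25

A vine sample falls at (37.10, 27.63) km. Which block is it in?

-1.63·37.10 + 2.34·27.63 = 4.181, which is < 5.77
-1.49·37.10 + 2.35·27.63 = 9.651, which is > 7.54
1.03·37.10 + 0.56·27.63 = 53.686, which is > 39.25
This sign pattern matches Cyan.

Cyan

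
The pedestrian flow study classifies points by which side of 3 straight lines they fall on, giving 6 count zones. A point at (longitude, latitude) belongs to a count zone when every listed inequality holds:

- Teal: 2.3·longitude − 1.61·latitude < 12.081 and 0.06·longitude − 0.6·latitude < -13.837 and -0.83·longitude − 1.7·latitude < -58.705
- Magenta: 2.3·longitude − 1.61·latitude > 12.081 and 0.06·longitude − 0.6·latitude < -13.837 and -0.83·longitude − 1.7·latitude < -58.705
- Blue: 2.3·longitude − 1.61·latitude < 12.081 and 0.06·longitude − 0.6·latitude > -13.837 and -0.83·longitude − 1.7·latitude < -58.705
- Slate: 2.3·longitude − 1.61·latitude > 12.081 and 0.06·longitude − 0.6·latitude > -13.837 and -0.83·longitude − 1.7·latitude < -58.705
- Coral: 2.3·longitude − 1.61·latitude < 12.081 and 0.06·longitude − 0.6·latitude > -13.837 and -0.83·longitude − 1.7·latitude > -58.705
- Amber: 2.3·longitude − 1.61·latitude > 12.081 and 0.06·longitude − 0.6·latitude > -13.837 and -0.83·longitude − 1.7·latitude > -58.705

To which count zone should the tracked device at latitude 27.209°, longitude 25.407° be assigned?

Magenta

2.3·25.407 − 1.61·27.209 = 14.630, which is > 12.081
0.06·25.407 − 0.6·27.209 = -14.801, which is < -13.837
-0.83·25.407 − 1.7·27.209 = -67.343, which is < -58.705
This sign pattern matches Magenta.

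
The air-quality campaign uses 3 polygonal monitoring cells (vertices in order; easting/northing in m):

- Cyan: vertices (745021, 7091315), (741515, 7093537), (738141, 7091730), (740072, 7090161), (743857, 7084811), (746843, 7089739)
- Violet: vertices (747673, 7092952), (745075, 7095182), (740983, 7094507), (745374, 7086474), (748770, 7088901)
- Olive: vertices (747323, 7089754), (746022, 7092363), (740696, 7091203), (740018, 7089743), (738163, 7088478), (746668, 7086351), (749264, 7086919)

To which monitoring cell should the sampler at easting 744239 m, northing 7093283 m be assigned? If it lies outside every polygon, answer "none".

Violet

Cast a ray rightward from (744239, 7093283). For each polygon, the edges (by vertex number in listed order) whose endpoints lie on opposite sides of northing = 7093283, where each meets that height, and whether that is right or left of the point:
Cyan: 1–2 at easting≈741915.8 (left), 2–3 at easting≈741040.7 (left) → 0 crossings.
Violet: 1–2 at easting≈747287.4 (right), 3–4 at easting≈741652.1 (left) → 1 crossing.
Olive: no edge straddles that height → 0 crossings.
Only Violet has an odd count, so the point is inside Violet.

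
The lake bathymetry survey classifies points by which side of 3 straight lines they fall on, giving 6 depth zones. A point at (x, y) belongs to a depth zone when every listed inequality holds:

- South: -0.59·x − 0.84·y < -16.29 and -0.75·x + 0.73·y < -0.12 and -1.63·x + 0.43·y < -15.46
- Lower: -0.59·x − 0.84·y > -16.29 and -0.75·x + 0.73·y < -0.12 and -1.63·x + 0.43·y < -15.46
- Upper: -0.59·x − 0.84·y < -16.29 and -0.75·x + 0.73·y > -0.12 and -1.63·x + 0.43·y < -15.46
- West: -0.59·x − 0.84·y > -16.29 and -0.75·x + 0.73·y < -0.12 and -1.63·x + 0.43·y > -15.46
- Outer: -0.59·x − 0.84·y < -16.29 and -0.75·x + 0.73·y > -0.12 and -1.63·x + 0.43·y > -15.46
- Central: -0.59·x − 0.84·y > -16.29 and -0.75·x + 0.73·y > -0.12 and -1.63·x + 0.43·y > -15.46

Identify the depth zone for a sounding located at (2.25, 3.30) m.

-0.59·2.25 − 0.84·3.30 = -4.099, which is > -16.29
-0.75·2.25 + 0.73·3.30 = 0.721, which is > -0.12
-1.63·2.25 + 0.43·3.30 = -2.248, which is > -15.46
This sign pattern matches Central.

Central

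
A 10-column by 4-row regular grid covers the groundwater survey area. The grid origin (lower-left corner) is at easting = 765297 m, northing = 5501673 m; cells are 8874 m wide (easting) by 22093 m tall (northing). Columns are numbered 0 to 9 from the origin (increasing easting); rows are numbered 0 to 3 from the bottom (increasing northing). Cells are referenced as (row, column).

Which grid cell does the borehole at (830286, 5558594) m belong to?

(2, 7)

Column index: ⌊(830286 − 765297) / 8874⌋ = ⌊7.324⌋ = 7
Row offset from origin: ⌊(5558594 − 5501673) / 22093⌋ = ⌊2.576⌋ = 2 → row 2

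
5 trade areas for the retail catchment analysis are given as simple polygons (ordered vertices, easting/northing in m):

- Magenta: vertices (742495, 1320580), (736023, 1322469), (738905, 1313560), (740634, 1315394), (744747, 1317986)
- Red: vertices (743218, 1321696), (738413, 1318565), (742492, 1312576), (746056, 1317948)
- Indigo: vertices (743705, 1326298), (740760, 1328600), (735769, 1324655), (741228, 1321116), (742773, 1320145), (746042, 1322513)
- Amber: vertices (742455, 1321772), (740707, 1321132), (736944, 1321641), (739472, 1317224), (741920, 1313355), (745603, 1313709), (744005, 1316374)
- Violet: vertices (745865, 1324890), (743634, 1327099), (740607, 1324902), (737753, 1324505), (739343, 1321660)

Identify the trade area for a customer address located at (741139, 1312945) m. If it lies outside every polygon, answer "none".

none

Cast a ray rightward from (741139, 1312945). For each polygon, the edges (by vertex number in listed order) whose endpoints lie on opposite sides of northing = 1312945, where each meets that height, and whether that is right or left of the point:
Magenta: no edge straddles that height → 0 crossings.
Red: 2–3 at easting≈742240.7 (right), 3–4 at easting≈742736.8 (right) → 2 crossings.
Indigo: no edge straddles that height → 0 crossings.
Amber: no edge straddles that height → 0 crossings.
Violet: no edge straddles that height → 0 crossings.
All counts are even, so the point lies outside every listed polygon.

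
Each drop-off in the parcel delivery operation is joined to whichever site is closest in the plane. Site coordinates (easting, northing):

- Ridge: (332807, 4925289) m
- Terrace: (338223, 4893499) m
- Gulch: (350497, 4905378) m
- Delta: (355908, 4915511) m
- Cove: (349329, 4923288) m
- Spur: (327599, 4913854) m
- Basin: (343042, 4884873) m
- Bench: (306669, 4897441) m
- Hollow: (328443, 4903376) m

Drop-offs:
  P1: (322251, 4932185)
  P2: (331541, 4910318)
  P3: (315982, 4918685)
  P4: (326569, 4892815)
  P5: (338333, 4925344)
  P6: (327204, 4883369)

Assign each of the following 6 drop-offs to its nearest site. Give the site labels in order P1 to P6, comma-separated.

Ridge, Spur, Spur, Hollow, Ridge, Terrace

P1 → Ridge (d²=158983952.00)
P2 → Spur (d²=28042660.00)
P3 → Spur (d²=158293250.00)
P4 → Hollow (d²=115046597.00)
P5 → Ridge (d²=30539701.00)
P6 → Terrace (d²=224035261.00)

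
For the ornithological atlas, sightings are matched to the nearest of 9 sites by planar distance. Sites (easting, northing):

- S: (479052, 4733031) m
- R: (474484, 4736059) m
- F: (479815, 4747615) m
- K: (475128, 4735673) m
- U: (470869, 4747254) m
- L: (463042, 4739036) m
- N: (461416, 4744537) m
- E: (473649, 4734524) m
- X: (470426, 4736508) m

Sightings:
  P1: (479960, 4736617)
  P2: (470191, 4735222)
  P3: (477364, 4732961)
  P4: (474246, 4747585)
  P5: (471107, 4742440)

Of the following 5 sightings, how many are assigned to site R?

P1 → S
P2 → X
P3 → S
P4 → U
P5 → U
0 of the 5 go to R.

0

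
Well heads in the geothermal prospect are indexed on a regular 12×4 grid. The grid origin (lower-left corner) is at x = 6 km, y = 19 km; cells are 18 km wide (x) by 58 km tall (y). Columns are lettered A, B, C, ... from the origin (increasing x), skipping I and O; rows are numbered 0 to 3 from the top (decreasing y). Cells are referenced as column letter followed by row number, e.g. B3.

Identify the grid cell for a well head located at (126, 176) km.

Column index: ⌊(126 − 6) / 18⌋ = ⌊6.667⌋ = 6 → column G
Row offset from origin: ⌊(176 − 19) / 58⌋ = ⌊2.707⌋ = 2 → row 1 (counted from top)

G1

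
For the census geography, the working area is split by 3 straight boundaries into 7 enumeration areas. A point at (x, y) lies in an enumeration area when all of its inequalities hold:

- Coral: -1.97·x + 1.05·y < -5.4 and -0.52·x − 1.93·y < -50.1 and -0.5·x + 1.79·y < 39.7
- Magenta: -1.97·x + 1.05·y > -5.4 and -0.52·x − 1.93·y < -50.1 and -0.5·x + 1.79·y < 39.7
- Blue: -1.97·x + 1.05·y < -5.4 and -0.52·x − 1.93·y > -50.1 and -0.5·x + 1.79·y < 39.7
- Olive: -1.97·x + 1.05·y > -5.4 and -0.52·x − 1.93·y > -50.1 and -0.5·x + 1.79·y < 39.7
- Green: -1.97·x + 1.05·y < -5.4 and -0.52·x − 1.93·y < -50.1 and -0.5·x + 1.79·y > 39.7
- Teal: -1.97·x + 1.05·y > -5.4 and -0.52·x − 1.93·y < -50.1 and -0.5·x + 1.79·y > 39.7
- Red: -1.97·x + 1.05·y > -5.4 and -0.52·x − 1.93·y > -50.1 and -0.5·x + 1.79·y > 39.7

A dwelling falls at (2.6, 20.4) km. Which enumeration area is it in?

Olive

-1.97·2.6 + 1.05·20.4 = 16.298, which is > -5.4
-0.52·2.6 − 1.93·20.4 = -40.724, which is > -50.1
-0.5·2.6 + 1.79·20.4 = 35.216, which is < 39.7
This sign pattern matches Olive.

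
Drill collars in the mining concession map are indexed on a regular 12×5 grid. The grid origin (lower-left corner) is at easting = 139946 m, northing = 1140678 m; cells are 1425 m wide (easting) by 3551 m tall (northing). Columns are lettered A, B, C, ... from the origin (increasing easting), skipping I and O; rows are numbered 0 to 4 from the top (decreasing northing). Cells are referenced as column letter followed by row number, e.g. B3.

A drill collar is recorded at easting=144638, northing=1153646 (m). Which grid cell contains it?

D1

Column index: ⌊(144638 − 139946) / 1425⌋ = ⌊3.293⌋ = 3 → column D
Row offset from origin: ⌊(1153646 − 1140678) / 3551⌋ = ⌊3.652⌋ = 3 → row 1 (counted from top)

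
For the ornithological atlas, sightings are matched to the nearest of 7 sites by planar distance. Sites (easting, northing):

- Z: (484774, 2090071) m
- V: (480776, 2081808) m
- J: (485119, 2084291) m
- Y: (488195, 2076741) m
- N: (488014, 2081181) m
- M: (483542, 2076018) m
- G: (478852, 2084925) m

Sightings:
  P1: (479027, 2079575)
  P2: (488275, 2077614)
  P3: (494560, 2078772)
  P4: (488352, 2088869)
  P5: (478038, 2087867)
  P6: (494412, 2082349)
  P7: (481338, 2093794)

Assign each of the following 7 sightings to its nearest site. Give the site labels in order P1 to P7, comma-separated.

P1 → V (d²=8045290.00)
P2 → Y (d²=768529.00)
P3 → Y (d²=44638186.00)
P4 → Z (d²=14246888.00)
P5 → G (d²=9317960.00)
P6 → N (d²=42298628.00)
P7 → Z (d²=25666825.00)

V, Y, Y, Z, G, N, Z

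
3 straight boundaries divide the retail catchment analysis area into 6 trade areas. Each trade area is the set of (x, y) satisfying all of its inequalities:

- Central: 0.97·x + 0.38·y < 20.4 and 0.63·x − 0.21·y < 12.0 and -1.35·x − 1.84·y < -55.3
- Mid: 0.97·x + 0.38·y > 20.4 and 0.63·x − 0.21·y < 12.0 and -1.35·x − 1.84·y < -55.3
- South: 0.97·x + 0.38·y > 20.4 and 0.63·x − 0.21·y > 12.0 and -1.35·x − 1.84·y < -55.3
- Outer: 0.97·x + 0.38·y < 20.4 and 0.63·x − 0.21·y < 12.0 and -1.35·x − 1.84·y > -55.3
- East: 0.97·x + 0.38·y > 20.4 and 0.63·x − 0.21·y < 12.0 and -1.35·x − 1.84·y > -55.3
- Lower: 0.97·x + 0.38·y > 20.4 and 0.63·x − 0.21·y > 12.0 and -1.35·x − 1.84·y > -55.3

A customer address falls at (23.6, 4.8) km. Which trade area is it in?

Lower

0.97·23.6 + 0.38·4.8 = 24.716, which is > 20.4
0.63·23.6 − 0.21·4.8 = 13.860, which is > 12.0
-1.35·23.6 − 1.84·4.8 = -40.692, which is > -55.3
This sign pattern matches Lower.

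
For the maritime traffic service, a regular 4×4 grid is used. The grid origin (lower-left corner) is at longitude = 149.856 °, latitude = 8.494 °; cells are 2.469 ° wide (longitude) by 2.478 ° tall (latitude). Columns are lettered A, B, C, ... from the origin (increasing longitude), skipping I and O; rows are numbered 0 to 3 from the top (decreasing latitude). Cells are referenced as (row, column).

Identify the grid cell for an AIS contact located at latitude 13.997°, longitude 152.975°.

(1, B)

Column index: ⌊(152.975 − 149.856) / 2.469⌋ = ⌊1.263⌋ = 1 → column B
Row offset from origin: ⌊(13.997 − 8.494) / 2.478⌋ = ⌊2.221⌋ = 2 → row 1 (counted from top)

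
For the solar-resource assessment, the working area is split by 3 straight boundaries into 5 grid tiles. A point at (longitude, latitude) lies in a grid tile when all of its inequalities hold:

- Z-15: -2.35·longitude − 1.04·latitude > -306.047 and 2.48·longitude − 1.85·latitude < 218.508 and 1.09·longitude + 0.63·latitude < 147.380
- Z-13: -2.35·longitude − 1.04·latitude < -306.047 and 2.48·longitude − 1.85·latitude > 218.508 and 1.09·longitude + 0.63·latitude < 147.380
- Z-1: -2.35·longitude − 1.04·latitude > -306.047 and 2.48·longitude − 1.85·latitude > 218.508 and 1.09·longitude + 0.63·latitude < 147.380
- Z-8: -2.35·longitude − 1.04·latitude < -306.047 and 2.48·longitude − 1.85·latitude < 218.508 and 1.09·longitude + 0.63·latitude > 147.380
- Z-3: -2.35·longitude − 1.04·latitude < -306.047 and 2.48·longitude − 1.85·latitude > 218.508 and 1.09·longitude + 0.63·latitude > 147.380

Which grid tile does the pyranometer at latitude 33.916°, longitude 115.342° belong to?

-2.35·115.342 − 1.04·33.916 = -306.326, which is < -306.047
2.48·115.342 − 1.85·33.916 = 223.304, which is > 218.508
1.09·115.342 + 0.63·33.916 = 147.090, which is < 147.380
This sign pattern matches Z-13.

Z-13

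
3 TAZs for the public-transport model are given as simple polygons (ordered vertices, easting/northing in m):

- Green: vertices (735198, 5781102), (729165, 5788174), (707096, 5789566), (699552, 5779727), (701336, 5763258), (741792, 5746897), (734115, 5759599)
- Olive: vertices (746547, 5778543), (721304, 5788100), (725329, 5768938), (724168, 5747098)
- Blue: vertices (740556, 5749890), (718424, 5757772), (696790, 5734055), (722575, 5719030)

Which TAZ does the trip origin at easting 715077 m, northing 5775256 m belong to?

Cast a ray rightward from (715077, 5775256). For each polygon, the edges (by vertex number in listed order) whose endpoints lie on opposite sides of northing = 5775256, where each meets that height, and whether that is right or left of the point:
Green: 4–5 at easting≈700036.3 (left), 7–1 at easting≈734903.6 (right) → 1 crossing.
Olive: 2–3 at easting≈724001.9 (right), 4–1 at easting≈744207.7 (right) → 2 crossings.
Blue: no edge straddles that height → 0 crossings.
Only Green has an odd count, so the point is inside Green.

Green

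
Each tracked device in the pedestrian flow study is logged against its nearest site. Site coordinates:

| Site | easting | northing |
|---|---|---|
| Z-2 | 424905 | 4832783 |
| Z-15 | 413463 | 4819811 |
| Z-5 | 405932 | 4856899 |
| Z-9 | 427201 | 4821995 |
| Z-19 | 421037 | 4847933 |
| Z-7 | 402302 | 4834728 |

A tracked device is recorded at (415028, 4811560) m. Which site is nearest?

Squared distances to each site:
Z-2: 547970858.000; Z-15: 70528226.000; Z-5: 2138362137.000; Z-9: 257071154.000; Z-19: 1359103210.000; Z-7: 698707300.000.
Minimum at Z-15.

Z-15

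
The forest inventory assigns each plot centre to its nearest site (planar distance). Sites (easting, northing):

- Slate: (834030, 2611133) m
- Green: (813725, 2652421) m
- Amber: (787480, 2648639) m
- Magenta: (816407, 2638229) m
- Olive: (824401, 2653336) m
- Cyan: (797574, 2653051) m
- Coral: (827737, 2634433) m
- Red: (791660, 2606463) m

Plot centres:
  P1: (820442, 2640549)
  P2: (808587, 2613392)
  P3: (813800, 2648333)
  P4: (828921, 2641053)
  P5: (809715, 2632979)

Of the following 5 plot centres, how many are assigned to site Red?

P1 → Magenta
P2 → Red
P3 → Green
P4 → Coral
P5 → Magenta
1 of the 5 goes to Red.

1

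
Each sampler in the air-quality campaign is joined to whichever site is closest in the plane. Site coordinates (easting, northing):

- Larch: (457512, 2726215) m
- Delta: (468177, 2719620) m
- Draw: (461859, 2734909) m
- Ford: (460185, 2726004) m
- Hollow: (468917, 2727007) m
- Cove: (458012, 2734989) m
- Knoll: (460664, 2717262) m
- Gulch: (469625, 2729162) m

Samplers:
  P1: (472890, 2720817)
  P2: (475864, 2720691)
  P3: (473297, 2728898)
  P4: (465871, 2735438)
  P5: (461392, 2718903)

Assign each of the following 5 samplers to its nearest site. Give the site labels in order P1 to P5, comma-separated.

Delta, Delta, Gulch, Draw, Knoll

P1 → Delta (d²=23645178.00)
P2 → Delta (d²=60237010.00)
P3 → Gulch (d²=13553280.00)
P4 → Draw (d²=16375985.00)
P5 → Knoll (d²=3222865.00)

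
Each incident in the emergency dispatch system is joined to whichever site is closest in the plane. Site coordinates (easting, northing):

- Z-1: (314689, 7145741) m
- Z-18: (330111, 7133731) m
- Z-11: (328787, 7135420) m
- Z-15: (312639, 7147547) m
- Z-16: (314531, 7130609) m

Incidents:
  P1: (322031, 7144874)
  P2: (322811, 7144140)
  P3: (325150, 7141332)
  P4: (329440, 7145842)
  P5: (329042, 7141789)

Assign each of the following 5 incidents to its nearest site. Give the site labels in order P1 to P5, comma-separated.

P1 → Z-1 (d²=54656653.00)
P2 → Z-1 (d²=68530085.00)
P3 → Z-11 (d²=48179513.00)
P4 → Z-11 (d²=109044493.00)
P5 → Z-11 (d²=40629186.00)

Z-1, Z-1, Z-11, Z-11, Z-11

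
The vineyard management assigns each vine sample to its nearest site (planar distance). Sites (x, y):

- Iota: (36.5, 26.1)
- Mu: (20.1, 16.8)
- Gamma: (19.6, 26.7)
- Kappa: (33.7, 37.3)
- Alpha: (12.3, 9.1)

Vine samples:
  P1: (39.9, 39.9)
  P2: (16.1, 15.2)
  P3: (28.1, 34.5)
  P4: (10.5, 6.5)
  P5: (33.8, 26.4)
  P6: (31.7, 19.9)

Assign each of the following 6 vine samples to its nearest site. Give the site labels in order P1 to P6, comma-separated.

P1 → Kappa (d²=45.20)
P2 → Mu (d²=18.56)
P3 → Kappa (d²=39.20)
P4 → Alpha (d²=10.00)
P5 → Iota (d²=7.38)
P6 → Iota (d²=61.48)

Kappa, Mu, Kappa, Alpha, Iota, Iota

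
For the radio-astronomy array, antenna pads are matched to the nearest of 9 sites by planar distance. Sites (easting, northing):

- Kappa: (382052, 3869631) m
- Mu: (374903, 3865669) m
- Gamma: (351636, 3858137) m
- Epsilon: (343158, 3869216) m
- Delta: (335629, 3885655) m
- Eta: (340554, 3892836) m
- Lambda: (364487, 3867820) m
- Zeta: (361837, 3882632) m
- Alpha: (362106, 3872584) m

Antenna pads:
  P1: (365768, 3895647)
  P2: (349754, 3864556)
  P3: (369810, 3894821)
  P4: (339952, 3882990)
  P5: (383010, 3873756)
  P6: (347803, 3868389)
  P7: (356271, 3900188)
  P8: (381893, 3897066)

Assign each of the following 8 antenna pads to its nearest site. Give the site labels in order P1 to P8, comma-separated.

Zeta, Gamma, Zeta, Delta, Kappa, Epsilon, Eta, Zeta

P1 → Zeta (d²=184842986.00)
P2 → Gamma (d²=44745485.00)
P3 → Zeta (d²=212140450.00)
P4 → Delta (d²=25790554.00)
P5 → Kappa (d²=17933389.00)
P6 → Epsilon (d²=22259954.00)
P7 → Eta (d²=301075993.00)
P8 → Zeta (d²=610583492.00)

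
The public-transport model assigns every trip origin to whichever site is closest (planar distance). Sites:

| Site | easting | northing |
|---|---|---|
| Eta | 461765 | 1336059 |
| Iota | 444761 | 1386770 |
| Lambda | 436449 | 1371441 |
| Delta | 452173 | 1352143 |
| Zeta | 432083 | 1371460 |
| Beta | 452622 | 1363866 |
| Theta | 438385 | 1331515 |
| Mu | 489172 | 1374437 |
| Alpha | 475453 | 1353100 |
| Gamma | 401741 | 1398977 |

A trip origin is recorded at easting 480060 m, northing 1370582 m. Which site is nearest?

Squared distances to each site:
Eta: 1526544554.000; Iota: 1508070745.000; Lambda: 1902657202.000; Delta: 1117681490.000; Zeta: 2302563413.000; Beta: 797948500.000; Theta: 3263036114.000; Mu: 97889569.000; Alpha: 326844773.000; Gamma: 6940141786.000.
Minimum at Mu.

Mu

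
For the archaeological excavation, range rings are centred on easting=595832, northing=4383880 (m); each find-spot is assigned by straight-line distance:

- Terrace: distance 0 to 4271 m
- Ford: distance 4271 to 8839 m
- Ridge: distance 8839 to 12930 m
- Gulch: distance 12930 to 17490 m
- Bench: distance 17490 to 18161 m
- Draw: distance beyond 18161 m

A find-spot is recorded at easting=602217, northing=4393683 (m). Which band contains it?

Ridge

Distance = √((602217−595832)² + (4393683−4383880)²) = √(40768225.000 + 96098809.000) = 11699.019 m.
8839 ≤ 11699.019 < 12930 → Ridge.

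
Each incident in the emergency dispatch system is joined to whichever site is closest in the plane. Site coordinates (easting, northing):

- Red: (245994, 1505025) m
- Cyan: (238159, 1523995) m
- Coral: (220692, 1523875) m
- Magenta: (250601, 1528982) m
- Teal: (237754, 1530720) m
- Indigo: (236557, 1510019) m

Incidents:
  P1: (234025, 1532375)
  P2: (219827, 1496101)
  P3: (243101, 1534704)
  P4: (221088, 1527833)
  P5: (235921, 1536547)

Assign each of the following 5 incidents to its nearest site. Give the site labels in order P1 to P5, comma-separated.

Teal, Indigo, Teal, Coral, Teal

P1 → Teal (d²=16644466.00)
P2 → Indigo (d²=473603624.00)
P3 → Teal (d²=44462665.00)
P4 → Coral (d²=15822580.00)
P5 → Teal (d²=37313818.00)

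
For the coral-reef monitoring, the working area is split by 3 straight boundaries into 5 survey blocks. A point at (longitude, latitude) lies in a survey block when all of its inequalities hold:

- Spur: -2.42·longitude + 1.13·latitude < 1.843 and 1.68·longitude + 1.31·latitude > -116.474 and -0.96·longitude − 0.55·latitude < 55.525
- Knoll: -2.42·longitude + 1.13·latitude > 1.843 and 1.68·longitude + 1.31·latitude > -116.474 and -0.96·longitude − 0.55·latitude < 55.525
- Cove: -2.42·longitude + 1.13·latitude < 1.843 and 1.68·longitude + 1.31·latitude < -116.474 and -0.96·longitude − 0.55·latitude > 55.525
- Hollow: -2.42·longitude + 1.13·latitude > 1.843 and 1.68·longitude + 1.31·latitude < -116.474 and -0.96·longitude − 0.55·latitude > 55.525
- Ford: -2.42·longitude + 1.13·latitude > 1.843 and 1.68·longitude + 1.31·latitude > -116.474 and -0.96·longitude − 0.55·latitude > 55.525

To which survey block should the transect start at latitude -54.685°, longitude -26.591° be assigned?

-2.42·-26.591 + 1.13·-54.685 = 2.556, which is > 1.843
1.68·-26.591 + 1.31·-54.685 = -116.310, which is > -116.474
-0.96·-26.591 − 0.55·-54.685 = 55.604, which is > 55.525
This sign pattern matches Ford.

Ford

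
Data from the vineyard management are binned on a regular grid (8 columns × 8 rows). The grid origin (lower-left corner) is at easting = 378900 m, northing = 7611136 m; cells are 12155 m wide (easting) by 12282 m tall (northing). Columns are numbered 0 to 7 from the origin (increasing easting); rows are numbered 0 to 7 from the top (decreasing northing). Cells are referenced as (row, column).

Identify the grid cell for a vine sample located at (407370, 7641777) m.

(5, 2)

Column index: ⌊(407370 − 378900) / 12155⌋ = ⌊2.342⌋ = 2
Row offset from origin: ⌊(7641777 − 7611136) / 12282⌋ = ⌊2.495⌋ = 2 → row 5 (counted from top)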